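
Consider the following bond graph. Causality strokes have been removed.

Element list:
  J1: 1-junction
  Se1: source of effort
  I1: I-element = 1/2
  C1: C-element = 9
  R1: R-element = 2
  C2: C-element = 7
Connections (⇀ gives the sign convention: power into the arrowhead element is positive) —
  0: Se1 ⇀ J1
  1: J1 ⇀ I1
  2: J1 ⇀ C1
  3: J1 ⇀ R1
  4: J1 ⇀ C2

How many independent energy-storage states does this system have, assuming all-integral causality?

b0 →J1  (Se1 (Se) sets effort on bond)
b1 →I1  (prefer integral on I1)
b2 →J1  (1-jn J1 has f-setter on 1)
b3 →J1  (J1: bond 1 brought flow, rest push out)
b4 →J1  (J1: bond 1 brought flow, rest push out)

3  (C1, C2, I1 all integral)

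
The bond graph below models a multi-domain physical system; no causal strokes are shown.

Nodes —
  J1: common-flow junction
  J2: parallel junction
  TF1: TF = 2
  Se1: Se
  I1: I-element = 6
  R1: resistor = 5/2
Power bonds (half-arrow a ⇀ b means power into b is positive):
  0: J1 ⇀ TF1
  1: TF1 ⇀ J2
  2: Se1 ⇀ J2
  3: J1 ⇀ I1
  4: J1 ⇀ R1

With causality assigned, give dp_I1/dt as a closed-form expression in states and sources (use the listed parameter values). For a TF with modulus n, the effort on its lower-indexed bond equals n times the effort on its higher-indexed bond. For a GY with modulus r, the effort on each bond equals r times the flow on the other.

bond 2 stroke at J2  (Se1 fixes effort; stroke away)
bond 1 stroke at TF1  (J2 effort already set via bond 2)
bond 0 stroke at J1  (TF1: transformer flips bond 1)
bond 3 stroke at I1  (I1 integral (f out))
bond 4 stroke at J1  (1-jn J1 has f-setter on 3)

dp_I1/dt = -2*E_Se1 - 5*p_I1/12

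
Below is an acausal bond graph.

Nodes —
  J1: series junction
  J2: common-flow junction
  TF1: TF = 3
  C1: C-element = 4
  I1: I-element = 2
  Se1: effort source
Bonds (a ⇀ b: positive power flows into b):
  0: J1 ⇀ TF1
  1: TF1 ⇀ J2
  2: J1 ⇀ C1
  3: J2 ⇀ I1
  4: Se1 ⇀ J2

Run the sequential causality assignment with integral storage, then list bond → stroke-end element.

b4 |J2  (source Se1 imposes e)
b2 |J1  (C1: C, integral causality)
b0 |TF1  (only one flow-in slot at J1)
b1 |J2  (TF TF1: opposite of bond 0)
b3 |I1  (J2: last free bond brings flow in)

b0 stroke→TF1
b1 stroke→J2
b2 stroke→J1
b3 stroke→I1
b4 stroke→J2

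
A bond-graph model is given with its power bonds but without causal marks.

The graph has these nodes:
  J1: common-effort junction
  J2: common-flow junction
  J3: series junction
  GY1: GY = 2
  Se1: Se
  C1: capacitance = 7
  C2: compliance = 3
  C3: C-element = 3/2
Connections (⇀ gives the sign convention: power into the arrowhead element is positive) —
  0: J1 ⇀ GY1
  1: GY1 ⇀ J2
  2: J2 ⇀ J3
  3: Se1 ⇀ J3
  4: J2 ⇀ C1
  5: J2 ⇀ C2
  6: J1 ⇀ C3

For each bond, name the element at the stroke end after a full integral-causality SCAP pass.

#3 →J3  (Se1 fixes effort; stroke away)
#2 →J2  (only one flow-in slot at J3)
#4 →J2  (C1 integral (e out))
#5 →J2  (prefer integral on C2)
#1 →GY1  (closing 1-jn rule on J2)
#0 →GY1  (GY1: gyrator matches bond 1)
#6 →J1  (J1 needs exactly one e-in)

#0 →GY1
#1 →GY1
#2 →J2
#3 →J3
#4 →J2
#5 →J2
#6 →J1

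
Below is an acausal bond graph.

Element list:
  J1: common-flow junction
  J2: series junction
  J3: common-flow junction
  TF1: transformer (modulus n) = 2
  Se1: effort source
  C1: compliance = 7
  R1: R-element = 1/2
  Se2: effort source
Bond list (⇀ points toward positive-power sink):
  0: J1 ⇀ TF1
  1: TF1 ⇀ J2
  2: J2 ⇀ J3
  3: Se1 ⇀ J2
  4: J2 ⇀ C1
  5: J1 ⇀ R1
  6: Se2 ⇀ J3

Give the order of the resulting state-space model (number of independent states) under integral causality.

b3 →J2  (Se1 (Se) sets effort on bond)
b6 →J3  (source Se2 imposes e)
b2 →J2  (only one flow-in slot at J3)
b4 →J2  (C1 integral (e out))
b1 →TF1  (J2: last free bond brings flow in)
b0 →J1  (TF1: transformer flips bond 1)
b5 →R1  (J1 needs exactly one f-in)

1  (C1 all integral)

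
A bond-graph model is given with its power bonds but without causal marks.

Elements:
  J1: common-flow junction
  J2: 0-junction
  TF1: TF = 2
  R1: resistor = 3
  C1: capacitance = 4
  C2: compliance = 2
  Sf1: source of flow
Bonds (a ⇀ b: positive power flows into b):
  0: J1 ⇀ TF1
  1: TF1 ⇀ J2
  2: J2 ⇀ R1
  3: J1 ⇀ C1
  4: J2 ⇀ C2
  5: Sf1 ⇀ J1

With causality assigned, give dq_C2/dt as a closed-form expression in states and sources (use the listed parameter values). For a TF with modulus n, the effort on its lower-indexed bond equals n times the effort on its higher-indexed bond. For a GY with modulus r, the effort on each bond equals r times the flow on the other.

dq_C2/dt = 2*F_Sf1 - q_C2/6

bond 5 |Sf1  (Sf1 fixes flow; stroke at Sf1)
bond 0 |J1  (1-jn J1 has f-setter on 5)
bond 3 |J1  (J1: bond 5 brought flow, rest push out)
bond 1 |TF1  (TF TF1: opposite of bond 0)
bond 4 |J2  (C2 integral (e out))
bond 2 |R1  (J2 effort already set via bond 4)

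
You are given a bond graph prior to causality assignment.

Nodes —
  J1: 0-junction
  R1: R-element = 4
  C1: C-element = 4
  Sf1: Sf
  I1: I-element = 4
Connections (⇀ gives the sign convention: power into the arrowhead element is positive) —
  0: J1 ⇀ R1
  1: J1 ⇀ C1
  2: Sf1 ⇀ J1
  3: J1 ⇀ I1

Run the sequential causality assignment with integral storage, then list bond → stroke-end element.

bond 2 stroke at Sf1  (Sf1: flow source, stroke at near end)
bond 1 stroke at J1  (C1: C, integral causality)
bond 0 stroke at R1  (0-jn J1 has e-setter on 1)
bond 3 stroke at I1  (common-e at J1 fixed by 1)

b0 stroke at R1
b1 stroke at J1
b2 stroke at Sf1
b3 stroke at I1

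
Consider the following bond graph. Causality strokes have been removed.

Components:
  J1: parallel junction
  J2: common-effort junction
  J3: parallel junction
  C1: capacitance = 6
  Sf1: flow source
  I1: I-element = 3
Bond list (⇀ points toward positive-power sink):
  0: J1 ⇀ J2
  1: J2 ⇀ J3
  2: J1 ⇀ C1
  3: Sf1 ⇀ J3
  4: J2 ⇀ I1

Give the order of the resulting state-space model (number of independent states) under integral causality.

#3 →Sf1  (Sf1 fixes flow; stroke at Sf1)
#1 →J3  (J3: last free bond brings effort in)
#2 →J1  (prefer integral on C1)
#0 →J2  (common-e at J1 fixed by 2)
#4 →I1  (common-e at J2 fixed by 0)

2  (C1, I1 all integral)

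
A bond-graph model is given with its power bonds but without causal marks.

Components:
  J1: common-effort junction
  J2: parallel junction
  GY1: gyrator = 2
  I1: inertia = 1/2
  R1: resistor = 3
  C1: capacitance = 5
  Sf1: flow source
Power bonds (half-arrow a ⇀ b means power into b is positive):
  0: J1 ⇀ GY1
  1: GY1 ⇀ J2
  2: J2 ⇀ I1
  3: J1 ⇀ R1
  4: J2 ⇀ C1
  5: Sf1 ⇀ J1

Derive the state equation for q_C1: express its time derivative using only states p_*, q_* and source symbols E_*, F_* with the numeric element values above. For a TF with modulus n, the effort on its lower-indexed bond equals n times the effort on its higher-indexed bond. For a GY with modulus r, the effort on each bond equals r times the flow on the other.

dq_C1/dt = 3*F_Sf1/2 - 2*p_I1 - 3*q_C1/20

b5 stroke at Sf1  (Sf1: flow source, stroke at near end)
b2 stroke at I1  (I1 outputs flow p/I1)
b4 stroke at J2  (C1: C, integral causality)
b1 stroke at GY1  (J2 effort already set via bond 4)
b0 stroke at GY1  (GY1 both-in/both-out from 1)
b3 stroke at J1  (closing 0-jn rule on J1)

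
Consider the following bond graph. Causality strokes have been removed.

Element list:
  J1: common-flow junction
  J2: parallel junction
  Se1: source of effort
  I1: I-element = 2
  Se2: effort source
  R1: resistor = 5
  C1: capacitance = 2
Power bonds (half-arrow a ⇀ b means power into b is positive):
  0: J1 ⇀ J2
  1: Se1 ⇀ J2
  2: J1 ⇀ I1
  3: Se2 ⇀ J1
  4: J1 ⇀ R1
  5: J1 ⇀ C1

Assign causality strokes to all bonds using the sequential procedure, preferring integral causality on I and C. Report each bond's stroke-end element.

bond 1 →J2  (source Se1 imposes e)
bond 3 →J1  (source Se2 imposes e)
bond 0 →J1  (J2: bond 1 brought effort, rest push out)
bond 2 →I1  (I1 integral (f out))
bond 4 →J1  (1-jn J1 has f-setter on 2)
bond 5 →J1  (1-jn J1 has f-setter on 2)

bond 0 |J1
bond 1 |J2
bond 2 |I1
bond 3 |J1
bond 4 |J1
bond 5 |J1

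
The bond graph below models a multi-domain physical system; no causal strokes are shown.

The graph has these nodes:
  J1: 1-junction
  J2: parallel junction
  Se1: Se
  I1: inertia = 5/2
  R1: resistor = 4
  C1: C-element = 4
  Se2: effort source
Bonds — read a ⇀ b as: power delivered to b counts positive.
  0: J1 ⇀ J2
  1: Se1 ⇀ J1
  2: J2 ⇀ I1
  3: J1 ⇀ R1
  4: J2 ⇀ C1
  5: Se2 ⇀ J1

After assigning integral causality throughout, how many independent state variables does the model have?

b1 →J1  (Se1: effort source, stroke at far end)
b5 →J1  (source Se2 imposes e)
b2 →I1  (prefer integral on I1)
b4 →J2  (C1 integral (e out))
b0 →J1  (J2: bond 4 brought effort, rest push out)
b3 →R1  (J1: last free bond brings flow in)

2  (C1, I1 all integral)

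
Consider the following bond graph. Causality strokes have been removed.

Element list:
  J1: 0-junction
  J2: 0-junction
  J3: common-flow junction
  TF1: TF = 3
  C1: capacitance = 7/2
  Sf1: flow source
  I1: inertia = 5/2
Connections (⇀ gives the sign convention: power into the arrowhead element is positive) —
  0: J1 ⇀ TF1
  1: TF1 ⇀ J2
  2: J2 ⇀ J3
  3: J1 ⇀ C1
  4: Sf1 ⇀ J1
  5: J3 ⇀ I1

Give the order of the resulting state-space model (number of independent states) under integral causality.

bond 4 |Sf1  (source Sf1 imposes f)
bond 3 |J1  (C1 outputs effort q/C1)
bond 0 |TF1  (0-jn J1 has e-setter on 3)
bond 1 |J2  (TF1 one-in-one-out from 0)
bond 2 |J3  (J2 effort already set via bond 1)
bond 5 |I1  (only one flow-in slot at J3)

2  (C1, I1 all integral)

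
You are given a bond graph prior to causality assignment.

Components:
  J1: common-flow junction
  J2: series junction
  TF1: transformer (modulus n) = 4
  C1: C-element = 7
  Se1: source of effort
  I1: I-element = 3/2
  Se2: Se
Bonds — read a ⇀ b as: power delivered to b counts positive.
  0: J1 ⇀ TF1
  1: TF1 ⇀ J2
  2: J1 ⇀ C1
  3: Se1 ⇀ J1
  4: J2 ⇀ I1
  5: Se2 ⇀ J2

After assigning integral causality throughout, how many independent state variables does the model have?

#3 →J1  (Se1 fixes effort; stroke away)
#5 →J2  (Se2: effort source, stroke at far end)
#2 →J1  (C1 outputs effort q/C1)
#0 →TF1  (J1 needs exactly one f-in)
#1 →J2  (TF TF1: opposite of bond 0)
#4 →I1  (only one flow-in slot at J2)

2  (C1, I1 all integral)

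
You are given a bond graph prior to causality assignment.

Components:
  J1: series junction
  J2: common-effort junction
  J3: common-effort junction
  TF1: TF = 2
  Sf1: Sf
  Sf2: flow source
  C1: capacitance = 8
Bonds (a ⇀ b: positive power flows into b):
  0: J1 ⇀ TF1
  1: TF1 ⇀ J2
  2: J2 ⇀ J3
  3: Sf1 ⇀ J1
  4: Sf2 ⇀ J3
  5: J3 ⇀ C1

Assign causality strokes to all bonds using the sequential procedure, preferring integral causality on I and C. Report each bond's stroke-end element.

#3 stroke→Sf1  (Sf1 fixes flow; stroke at Sf1)
#4 stroke→Sf2  (Sf2 fixes flow; stroke at Sf2)
#0 stroke→J1  (1-jn J1 has f-setter on 3)
#1 stroke→TF1  (TF TF1: opposite of bond 0)
#2 stroke→J2  (only one effort-in slot at J2)
#5 stroke→J3  (J3: last free bond brings effort in)

β0 |J1
β1 |TF1
β2 |J2
β3 |Sf1
β4 |Sf2
β5 |J3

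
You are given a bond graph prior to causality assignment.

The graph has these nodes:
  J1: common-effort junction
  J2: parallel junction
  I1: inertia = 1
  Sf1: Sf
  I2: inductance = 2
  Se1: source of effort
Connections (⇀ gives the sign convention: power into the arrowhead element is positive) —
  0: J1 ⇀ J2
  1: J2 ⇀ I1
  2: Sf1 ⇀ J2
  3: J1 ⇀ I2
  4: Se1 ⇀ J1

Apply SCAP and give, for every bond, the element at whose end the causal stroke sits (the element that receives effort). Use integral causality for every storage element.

β0 |J2
β1 |I1
β2 |Sf1
β3 |I2
β4 |J1

β2 stroke→Sf1  (Sf1 fixes flow; stroke at Sf1)
β4 stroke→J1  (Se1 fixes effort; stroke away)
β0 stroke→J2  (J1: bond 4 brought effort, rest push out)
β3 stroke→I2  (common-e at J1 fixed by 4)
β1 stroke→I1  (0-jn J2 has e-setter on 0)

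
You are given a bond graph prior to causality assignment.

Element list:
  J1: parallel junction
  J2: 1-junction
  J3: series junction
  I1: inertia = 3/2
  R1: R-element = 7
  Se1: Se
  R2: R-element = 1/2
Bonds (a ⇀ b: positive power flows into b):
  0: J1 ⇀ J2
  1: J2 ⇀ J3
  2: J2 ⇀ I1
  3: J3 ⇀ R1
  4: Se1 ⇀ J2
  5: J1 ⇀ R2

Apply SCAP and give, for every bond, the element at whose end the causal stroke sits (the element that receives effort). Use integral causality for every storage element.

β4 →J2  (Se1 fixes effort; stroke away)
β2 →I1  (I1 outputs flow p/I1)
β0 →J2  (1-jn J2 has f-setter on 2)
β1 →J2  (common-f at J2 fixed by 2)
β3 →J3  (common-f at J3 fixed by 1)
β5 →J1  (J1: last free bond brings effort in)

β0 →J2
β1 →J2
β2 →I1
β3 →J3
β4 →J2
β5 →J1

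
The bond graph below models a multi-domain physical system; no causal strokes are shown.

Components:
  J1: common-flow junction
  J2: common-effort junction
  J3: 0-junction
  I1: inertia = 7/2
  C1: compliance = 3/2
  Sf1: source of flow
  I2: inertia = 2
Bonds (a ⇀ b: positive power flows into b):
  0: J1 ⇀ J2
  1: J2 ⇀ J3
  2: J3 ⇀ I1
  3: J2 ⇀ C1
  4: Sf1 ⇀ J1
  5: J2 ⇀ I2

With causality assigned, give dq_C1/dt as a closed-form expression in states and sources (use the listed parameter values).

b4 stroke at Sf1  (Sf1: flow source, stroke at near end)
b0 stroke at J1  (1-jn J1 has f-setter on 4)
b2 stroke at I1  (I1 outputs flow p/I1)
b1 stroke at J3  (closing 0-jn rule on J3)
b3 stroke at J2  (C1 outputs effort q/C1)
b5 stroke at I2  (common-e at J2 fixed by 3)

dq_C1/dt = F_Sf1 - 2*p_I1/7 - p_I2/2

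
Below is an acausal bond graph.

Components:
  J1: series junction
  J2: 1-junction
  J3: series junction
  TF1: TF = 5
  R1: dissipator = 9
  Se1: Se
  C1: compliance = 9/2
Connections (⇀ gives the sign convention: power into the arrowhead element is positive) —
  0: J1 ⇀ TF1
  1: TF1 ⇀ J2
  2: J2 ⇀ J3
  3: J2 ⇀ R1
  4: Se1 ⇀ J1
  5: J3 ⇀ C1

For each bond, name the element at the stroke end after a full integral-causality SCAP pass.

β4 →J1  (Se1 fixes effort; stroke away)
β0 →TF1  (only one flow-in slot at J1)
β1 →J2  (TF1: transformer flips bond 0)
β5 →J3  (C1 integral (e out))
β2 →J2  (J3: last free bond brings flow in)
β3 →R1  (J2: last free bond brings flow in)

b0 →TF1
b1 →J2
b2 →J2
b3 →R1
b4 →J1
b5 →J3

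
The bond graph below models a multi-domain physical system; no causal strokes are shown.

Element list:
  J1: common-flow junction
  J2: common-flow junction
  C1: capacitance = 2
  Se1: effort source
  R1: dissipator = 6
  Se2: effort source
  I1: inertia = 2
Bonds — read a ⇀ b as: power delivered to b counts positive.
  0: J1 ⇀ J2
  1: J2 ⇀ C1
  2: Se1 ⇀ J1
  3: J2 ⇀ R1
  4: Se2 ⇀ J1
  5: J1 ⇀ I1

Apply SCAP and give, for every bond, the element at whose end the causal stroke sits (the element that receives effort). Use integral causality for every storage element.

β2 →J1  (Se1 (Se) sets effort on bond)
β4 →J1  (Se2 (Se) sets effort on bond)
β1 →J2  (C1: C, integral causality)
β5 →I1  (prefer integral on I1)
β0 →J1  (common-f at J1 fixed by 5)
β3 →J2  (common-f at J2 fixed by 0)

b0 →J1
b1 →J2
b2 →J1
b3 →J2
b4 →J1
b5 →I1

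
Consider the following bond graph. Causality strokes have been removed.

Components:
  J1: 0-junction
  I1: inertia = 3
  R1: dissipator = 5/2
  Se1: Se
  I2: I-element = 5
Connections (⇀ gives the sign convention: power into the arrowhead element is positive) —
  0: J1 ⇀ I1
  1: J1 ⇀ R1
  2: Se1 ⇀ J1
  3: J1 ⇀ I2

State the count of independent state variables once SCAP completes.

b2 |J1  (source Se1 imposes e)
b0 |I1  (common-e at J1 fixed by 2)
b1 |R1  (0-jn J1 has e-setter on 2)
b3 |I2  (J1: bond 2 brought effort, rest push out)

2  (I1, I2 all integral)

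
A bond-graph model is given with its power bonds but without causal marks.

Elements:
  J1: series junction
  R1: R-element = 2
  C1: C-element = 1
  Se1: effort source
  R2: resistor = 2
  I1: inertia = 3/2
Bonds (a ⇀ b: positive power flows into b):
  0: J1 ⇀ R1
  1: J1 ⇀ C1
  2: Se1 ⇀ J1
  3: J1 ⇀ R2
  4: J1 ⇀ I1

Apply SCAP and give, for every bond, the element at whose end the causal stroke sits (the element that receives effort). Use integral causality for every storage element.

β2 stroke at J1  (Se1 (Se) sets effort on bond)
β1 stroke at J1  (C1 integral (e out))
β4 stroke at I1  (I1 integral (f out))
β0 stroke at J1  (common-f at J1 fixed by 4)
β3 stroke at J1  (J1 flow already set via bond 4)

b0 stroke at J1
b1 stroke at J1
b2 stroke at J1
b3 stroke at J1
b4 stroke at I1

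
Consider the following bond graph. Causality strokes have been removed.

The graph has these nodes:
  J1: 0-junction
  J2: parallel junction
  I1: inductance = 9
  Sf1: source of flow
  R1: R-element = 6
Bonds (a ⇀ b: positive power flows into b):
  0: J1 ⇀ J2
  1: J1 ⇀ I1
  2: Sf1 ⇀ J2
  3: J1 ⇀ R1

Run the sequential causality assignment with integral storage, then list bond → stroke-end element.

#0 →J2
#1 →I1
#2 →Sf1
#3 →J1

β2 |Sf1  (Sf1 fixes flow; stroke at Sf1)
β0 |J2  (J2 needs exactly one e-in)
β1 |I1  (I1: I, integral causality)
β3 |J1  (closing 0-jn rule on J1)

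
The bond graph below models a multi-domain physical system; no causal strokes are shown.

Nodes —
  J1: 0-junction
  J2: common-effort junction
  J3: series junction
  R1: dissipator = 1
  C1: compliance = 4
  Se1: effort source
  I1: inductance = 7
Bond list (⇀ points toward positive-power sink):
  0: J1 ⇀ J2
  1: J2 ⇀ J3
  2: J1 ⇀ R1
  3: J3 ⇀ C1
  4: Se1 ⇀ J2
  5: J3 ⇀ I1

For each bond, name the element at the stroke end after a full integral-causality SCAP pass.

#4 stroke→J2  (source Se1 imposes e)
#0 stroke→J1  (J2: bond 4 brought effort, rest push out)
#1 stroke→J3  (0-jn J2 has e-setter on 4)
#2 stroke→R1  (common-e at J1 fixed by 0)
#3 stroke→J3  (C1: C, integral causality)
#5 stroke→I1  (closing 1-jn rule on J3)

β0 |J1
β1 |J3
β2 |R1
β3 |J3
β4 |J2
β5 |I1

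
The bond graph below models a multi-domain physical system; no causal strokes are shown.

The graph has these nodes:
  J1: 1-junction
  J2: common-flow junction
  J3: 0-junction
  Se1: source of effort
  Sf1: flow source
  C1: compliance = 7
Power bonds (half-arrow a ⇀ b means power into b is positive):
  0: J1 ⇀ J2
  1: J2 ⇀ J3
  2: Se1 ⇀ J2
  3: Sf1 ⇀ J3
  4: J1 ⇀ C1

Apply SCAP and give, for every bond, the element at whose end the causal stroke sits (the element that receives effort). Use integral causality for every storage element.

b2 stroke at J2  (Se1: effort source, stroke at far end)
b3 stroke at Sf1  (Sf1: flow source, stroke at near end)
b1 stroke at J3  (only one effort-in slot at J3)
b0 stroke at J2  (1-jn J2 has f-setter on 1)
b4 stroke at J1  (J1 flow already set via bond 0)

#0 stroke→J2
#1 stroke→J3
#2 stroke→J2
#3 stroke→Sf1
#4 stroke→J1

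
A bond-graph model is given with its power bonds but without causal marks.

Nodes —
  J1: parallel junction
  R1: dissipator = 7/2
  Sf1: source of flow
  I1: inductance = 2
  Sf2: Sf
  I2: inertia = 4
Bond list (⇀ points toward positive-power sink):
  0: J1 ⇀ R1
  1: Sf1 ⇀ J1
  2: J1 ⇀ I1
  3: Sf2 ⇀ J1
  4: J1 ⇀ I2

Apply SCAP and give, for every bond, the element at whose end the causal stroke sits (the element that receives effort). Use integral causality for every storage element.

bond 1 stroke→Sf1  (Sf1: flow source, stroke at near end)
bond 3 stroke→Sf2  (Sf2: flow source, stroke at near end)
bond 2 stroke→I1  (I1: I, integral causality)
bond 4 stroke→I2  (I2 outputs flow p/I2)
bond 0 stroke→J1  (only one effort-in slot at J1)

#0 →J1
#1 →Sf1
#2 →I1
#3 →Sf2
#4 →I2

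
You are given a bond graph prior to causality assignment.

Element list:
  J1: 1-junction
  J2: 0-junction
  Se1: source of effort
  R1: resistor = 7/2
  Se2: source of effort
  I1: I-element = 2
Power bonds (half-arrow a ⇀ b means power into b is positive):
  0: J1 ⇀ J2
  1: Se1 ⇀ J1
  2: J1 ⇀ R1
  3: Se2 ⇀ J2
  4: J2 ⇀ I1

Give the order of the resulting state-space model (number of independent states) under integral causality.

1  (I1 all integral)

b1 →J1  (Se1 (Se) sets effort on bond)
b3 →J2  (Se2 fixes effort; stroke away)
b0 →J1  (J2: bond 3 brought effort, rest push out)
b4 →I1  (0-jn J2 has e-setter on 3)
b2 →R1  (J1: last free bond brings flow in)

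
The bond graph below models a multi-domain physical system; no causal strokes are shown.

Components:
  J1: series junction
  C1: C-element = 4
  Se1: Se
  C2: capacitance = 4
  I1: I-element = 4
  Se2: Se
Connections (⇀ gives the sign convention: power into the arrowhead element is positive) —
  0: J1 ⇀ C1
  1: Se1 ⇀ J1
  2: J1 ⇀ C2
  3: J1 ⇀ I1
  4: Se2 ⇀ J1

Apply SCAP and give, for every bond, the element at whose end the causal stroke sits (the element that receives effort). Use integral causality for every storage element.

β1 →J1  (source Se1 imposes e)
β4 →J1  (Se2: effort source, stroke at far end)
β0 →J1  (C1 integral (e out))
β2 →J1  (C2 outputs effort q/C2)
β3 →I1  (closing 1-jn rule on J1)

#0 →J1
#1 →J1
#2 →J1
#3 →I1
#4 →J1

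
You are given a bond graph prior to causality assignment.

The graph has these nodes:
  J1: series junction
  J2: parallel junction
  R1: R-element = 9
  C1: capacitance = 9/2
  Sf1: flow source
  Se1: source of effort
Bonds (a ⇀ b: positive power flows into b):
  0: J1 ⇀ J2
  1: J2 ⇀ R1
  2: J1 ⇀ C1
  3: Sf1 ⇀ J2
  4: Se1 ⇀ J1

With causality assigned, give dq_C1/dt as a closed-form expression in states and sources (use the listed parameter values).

#3 |Sf1  (Sf1 fixes flow; stroke at Sf1)
#4 |J1  (source Se1 imposes e)
#2 |J1  (prefer integral on C1)
#0 |J2  (closing 1-jn rule on J1)
#1 |R1  (J2 effort already set via bond 0)

dq_C1/dt = E_Se1/9 - F_Sf1 - 2*q_C1/81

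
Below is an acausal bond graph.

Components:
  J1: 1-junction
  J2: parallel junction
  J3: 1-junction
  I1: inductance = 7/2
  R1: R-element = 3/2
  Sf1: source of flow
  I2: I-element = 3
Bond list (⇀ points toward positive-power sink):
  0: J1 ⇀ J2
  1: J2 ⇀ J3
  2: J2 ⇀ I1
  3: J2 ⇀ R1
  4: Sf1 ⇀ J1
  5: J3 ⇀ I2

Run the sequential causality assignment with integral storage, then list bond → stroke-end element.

β0 stroke→J1
β1 stroke→J3
β2 stroke→I1
β3 stroke→J2
β4 stroke→Sf1
β5 stroke→I2

β4 →Sf1  (Sf1 fixes flow; stroke at Sf1)
β0 →J1  (J1 flow already set via bond 4)
β2 →I1  (I1 outputs flow p/I1)
β5 →I2  (I2: I, integral causality)
β1 →J3  (J3 flow already set via bond 5)
β3 →J2  (J2 needs exactly one e-in)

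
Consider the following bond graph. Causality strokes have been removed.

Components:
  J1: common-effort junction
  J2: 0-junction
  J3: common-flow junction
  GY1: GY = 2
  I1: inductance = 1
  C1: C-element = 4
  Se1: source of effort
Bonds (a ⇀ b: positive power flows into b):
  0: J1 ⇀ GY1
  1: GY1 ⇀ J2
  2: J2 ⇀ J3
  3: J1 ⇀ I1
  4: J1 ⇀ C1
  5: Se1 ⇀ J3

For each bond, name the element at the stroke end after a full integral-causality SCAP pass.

bond 0 |GY1
bond 1 |GY1
bond 2 |J2
bond 3 |I1
bond 4 |J1
bond 5 |J3

bond 5 →J3  (source Se1 imposes e)
bond 2 →J2  (closing 1-jn rule on J3)
bond 1 →GY1  (J2 effort already set via bond 2)
bond 0 →GY1  (GY1 both-in/both-out from 1)
bond 3 →I1  (I1 integral (f out))
bond 4 →J1  (J1 needs exactly one e-in)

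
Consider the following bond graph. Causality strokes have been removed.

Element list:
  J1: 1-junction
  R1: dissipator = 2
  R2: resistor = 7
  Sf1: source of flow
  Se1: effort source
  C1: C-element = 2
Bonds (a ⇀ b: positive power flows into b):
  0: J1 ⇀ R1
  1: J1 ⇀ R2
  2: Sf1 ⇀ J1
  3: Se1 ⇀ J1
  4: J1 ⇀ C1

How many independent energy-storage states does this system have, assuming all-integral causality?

1  (C1 all integral)

#2 stroke at Sf1  (Sf1: flow source, stroke at near end)
#3 stroke at J1  (Se1 fixes effort; stroke away)
#0 stroke at J1  (1-jn J1 has f-setter on 2)
#1 stroke at J1  (common-f at J1 fixed by 2)
#4 stroke at J1  (J1 flow already set via bond 2)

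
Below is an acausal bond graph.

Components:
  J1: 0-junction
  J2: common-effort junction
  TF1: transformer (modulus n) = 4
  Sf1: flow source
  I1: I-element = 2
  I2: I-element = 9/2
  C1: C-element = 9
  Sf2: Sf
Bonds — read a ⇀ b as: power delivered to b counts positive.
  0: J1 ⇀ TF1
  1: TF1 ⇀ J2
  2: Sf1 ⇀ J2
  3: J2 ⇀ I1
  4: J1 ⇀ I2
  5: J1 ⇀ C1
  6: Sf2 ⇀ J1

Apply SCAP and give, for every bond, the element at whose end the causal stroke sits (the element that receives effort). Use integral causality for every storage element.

b2 |Sf1  (Sf1 fixes flow; stroke at Sf1)
b6 |Sf2  (source Sf2 imposes f)
b3 |I1  (I1 integral (f out))
b1 |J2  (only one effort-in slot at J2)
b0 |TF1  (through TF1, causality passes straight; one stroke at TF1)
b4 |I2  (I2: I, integral causality)
b5 |J1  (closing 0-jn rule on J1)

b0 stroke→TF1
b1 stroke→J2
b2 stroke→Sf1
b3 stroke→I1
b4 stroke→I2
b5 stroke→J1
b6 stroke→Sf2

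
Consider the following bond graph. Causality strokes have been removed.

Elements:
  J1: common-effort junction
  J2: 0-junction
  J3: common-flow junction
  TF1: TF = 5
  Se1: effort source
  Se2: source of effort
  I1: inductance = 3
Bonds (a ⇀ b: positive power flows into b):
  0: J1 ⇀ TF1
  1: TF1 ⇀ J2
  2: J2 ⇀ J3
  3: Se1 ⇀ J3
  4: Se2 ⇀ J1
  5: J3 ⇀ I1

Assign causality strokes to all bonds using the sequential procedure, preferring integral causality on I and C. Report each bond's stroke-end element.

β0 stroke at TF1
β1 stroke at J2
β2 stroke at J3
β3 stroke at J3
β4 stroke at J1
β5 stroke at I1

b3 stroke at J3  (Se1: effort source, stroke at far end)
b4 stroke at J1  (Se2 (Se) sets effort on bond)
b0 stroke at TF1  (J1 effort already set via bond 4)
b1 stroke at J2  (TF1: transformer flips bond 0)
b2 stroke at J3  (J2 effort already set via bond 1)
b5 stroke at I1  (J3 needs exactly one f-in)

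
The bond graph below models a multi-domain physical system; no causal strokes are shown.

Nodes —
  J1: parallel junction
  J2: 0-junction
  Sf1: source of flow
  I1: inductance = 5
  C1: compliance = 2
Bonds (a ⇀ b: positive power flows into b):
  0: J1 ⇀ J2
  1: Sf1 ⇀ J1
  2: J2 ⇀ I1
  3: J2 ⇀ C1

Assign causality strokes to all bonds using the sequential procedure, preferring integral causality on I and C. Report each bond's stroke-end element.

#1 |Sf1  (Sf1 (Sf) sets flow on bond)
#0 |J1  (J1: last free bond brings effort in)
#2 |I1  (I1 outputs flow p/I1)
#3 |J2  (closing 0-jn rule on J2)

b0 stroke at J1
b1 stroke at Sf1
b2 stroke at I1
b3 stroke at J2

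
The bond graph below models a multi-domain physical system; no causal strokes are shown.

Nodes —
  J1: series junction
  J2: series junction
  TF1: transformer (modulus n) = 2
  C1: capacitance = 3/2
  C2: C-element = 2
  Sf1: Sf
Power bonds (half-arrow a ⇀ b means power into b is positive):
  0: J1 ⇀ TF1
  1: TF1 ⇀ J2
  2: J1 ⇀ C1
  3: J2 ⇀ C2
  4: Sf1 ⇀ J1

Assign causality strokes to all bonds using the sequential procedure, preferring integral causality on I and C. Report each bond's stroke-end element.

β0 →J1
β1 →TF1
β2 →J1
β3 →J2
β4 →Sf1

bond 4 stroke at Sf1  (Sf1 (Sf) sets flow on bond)
bond 0 stroke at J1  (J1 flow already set via bond 4)
bond 2 stroke at J1  (common-f at J1 fixed by 4)
bond 1 stroke at TF1  (TF1 one-in-one-out from 0)
bond 3 stroke at J2  (common-f at J2 fixed by 1)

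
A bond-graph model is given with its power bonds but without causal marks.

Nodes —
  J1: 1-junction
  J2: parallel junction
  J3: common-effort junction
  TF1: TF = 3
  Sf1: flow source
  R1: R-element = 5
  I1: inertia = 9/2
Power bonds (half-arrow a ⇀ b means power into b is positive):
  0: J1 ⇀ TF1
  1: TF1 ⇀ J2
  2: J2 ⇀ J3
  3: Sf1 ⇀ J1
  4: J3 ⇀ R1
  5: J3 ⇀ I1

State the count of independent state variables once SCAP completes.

1  (I1 all integral)

b3 stroke at Sf1  (Sf1 fixes flow; stroke at Sf1)
b0 stroke at J1  (J1: bond 3 brought flow, rest push out)
b1 stroke at TF1  (TF TF1: opposite of bond 0)
b2 stroke at J2  (only one effort-in slot at J2)
b5 stroke at I1  (prefer integral on I1)
b4 stroke at J3  (closing 0-jn rule on J3)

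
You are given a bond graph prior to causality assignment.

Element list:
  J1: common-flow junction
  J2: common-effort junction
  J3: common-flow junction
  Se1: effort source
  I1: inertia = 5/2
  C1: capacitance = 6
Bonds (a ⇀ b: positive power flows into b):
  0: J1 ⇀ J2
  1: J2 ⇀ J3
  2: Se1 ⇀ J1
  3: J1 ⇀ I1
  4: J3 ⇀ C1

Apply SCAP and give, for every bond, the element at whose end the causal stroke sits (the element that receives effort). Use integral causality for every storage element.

#0 →J1
#1 →J2
#2 →J1
#3 →I1
#4 →J3

b2 |J1  (source Se1 imposes e)
b3 |I1  (I1 outputs flow p/I1)
b0 |J1  (J1: bond 3 brought flow, rest push out)
b1 |J2  (closing 0-jn rule on J2)
b4 |J3  (J3: bond 1 brought flow, rest push out)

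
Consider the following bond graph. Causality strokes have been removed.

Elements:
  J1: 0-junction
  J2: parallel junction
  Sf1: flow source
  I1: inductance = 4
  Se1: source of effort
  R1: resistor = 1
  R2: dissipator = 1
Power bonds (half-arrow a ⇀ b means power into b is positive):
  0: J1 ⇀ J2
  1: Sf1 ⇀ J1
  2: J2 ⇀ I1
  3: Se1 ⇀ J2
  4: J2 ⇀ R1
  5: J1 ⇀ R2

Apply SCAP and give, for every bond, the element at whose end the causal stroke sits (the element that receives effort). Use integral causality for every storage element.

β0 |J1
β1 |Sf1
β2 |I1
β3 |J2
β4 |R1
β5 |R2

#1 stroke→Sf1  (Sf1 (Sf) sets flow on bond)
#3 stroke→J2  (Se1 fixes effort; stroke away)
#0 stroke→J1  (J2 effort already set via bond 3)
#2 stroke→I1  (J2: bond 3 brought effort, rest push out)
#4 stroke→R1  (J2: bond 3 brought effort, rest push out)
#5 stroke→R2  (J1: bond 0 brought effort, rest push out)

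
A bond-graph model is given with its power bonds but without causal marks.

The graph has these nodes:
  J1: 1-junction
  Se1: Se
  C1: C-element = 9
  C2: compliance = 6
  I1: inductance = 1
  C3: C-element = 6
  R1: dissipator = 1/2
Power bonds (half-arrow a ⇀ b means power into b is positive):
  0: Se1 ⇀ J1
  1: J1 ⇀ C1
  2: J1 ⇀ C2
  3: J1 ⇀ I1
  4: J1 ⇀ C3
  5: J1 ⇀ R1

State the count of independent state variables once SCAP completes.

β0 |J1  (Se1 (Se) sets effort on bond)
β1 |J1  (C1: C, integral causality)
β2 |J1  (C2 outputs effort q/C2)
β3 |I1  (I1 outputs flow p/I1)
β4 |J1  (J1: bond 3 brought flow, rest push out)
β5 |J1  (J1: bond 3 brought flow, rest push out)

4  (C1, C2, C3, I1 all integral)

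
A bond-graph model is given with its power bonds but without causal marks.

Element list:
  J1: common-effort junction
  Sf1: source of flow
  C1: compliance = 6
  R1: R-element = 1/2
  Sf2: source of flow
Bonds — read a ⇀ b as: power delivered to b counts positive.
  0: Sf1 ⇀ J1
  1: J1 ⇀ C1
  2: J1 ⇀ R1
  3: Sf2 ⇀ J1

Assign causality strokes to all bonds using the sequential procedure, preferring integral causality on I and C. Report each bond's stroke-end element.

b0 |Sf1
b1 |J1
b2 |R1
b3 |Sf2

β0 |Sf1  (Sf1 (Sf) sets flow on bond)
β3 |Sf2  (source Sf2 imposes f)
β1 |J1  (prefer integral on C1)
β2 |R1  (common-e at J1 fixed by 1)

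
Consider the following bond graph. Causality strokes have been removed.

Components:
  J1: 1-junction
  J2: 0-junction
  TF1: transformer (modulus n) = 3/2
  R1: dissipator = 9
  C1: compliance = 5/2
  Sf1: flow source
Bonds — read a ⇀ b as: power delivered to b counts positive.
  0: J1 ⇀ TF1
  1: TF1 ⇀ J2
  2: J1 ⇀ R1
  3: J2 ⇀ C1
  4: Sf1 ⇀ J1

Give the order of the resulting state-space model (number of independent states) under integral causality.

β4 stroke at Sf1  (Sf1: flow source, stroke at near end)
β0 stroke at J1  (J1 flow already set via bond 4)
β2 stroke at J1  (1-jn J1 has f-setter on 4)
β1 stroke at TF1  (through TF1, causality passes straight; one stroke at TF1)
β3 stroke at J2  (J2 needs exactly one e-in)

1  (C1 all integral)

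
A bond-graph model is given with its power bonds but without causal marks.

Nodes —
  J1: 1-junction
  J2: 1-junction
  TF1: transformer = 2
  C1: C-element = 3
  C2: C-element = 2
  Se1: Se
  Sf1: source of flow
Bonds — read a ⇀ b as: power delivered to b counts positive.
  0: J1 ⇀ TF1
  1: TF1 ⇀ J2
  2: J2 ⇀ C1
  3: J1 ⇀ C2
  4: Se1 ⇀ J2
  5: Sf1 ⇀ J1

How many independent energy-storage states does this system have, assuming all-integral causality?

2  (C1, C2 all integral)

bond 4 stroke at J2  (Se1 (Se) sets effort on bond)
bond 5 stroke at Sf1  (Sf1 (Sf) sets flow on bond)
bond 0 stroke at J1  (J1 flow already set via bond 5)
bond 3 stroke at J1  (J1: bond 5 brought flow, rest push out)
bond 1 stroke at TF1  (TF1 one-in-one-out from 0)
bond 2 stroke at J2  (1-jn J2 has f-setter on 1)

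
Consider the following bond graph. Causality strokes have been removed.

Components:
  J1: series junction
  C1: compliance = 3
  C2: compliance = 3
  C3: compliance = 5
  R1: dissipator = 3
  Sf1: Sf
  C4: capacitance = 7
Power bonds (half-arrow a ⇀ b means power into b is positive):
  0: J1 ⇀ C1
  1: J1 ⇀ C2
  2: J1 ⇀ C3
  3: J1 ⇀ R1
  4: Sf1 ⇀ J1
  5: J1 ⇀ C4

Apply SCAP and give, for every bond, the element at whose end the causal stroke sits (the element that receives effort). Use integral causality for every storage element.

β4 →Sf1  (Sf1 fixes flow; stroke at Sf1)
β0 →J1  (J1: bond 4 brought flow, rest push out)
β1 →J1  (common-f at J1 fixed by 4)
β2 →J1  (common-f at J1 fixed by 4)
β3 →J1  (common-f at J1 fixed by 4)
β5 →J1  (common-f at J1 fixed by 4)

bond 0 |J1
bond 1 |J1
bond 2 |J1
bond 3 |J1
bond 4 |Sf1
bond 5 |J1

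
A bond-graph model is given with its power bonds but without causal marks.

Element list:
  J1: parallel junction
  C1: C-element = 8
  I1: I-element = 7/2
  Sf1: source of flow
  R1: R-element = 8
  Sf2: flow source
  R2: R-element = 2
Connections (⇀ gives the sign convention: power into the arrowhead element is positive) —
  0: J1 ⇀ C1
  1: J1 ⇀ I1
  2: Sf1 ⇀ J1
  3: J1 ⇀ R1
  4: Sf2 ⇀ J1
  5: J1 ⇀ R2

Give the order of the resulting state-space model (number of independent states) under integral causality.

2  (C1, I1 all integral)

b2 stroke at Sf1  (source Sf1 imposes f)
b4 stroke at Sf2  (Sf2: flow source, stroke at near end)
b0 stroke at J1  (C1 outputs effort q/C1)
b1 stroke at I1  (0-jn J1 has e-setter on 0)
b3 stroke at R1  (common-e at J1 fixed by 0)
b5 stroke at R2  (common-e at J1 fixed by 0)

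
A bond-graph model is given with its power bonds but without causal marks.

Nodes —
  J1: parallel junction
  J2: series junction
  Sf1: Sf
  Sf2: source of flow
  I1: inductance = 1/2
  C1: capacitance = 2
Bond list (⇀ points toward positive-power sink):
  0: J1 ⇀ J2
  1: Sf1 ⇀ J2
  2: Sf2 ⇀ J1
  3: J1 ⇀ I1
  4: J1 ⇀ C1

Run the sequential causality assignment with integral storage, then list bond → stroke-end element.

b1 stroke at Sf1  (source Sf1 imposes f)
b2 stroke at Sf2  (Sf2: flow source, stroke at near end)
b0 stroke at J2  (common-f at J2 fixed by 1)
b3 stroke at I1  (I1 integral (f out))
b4 stroke at J1  (J1: last free bond brings effort in)

β0 |J2
β1 |Sf1
β2 |Sf2
β3 |I1
β4 |J1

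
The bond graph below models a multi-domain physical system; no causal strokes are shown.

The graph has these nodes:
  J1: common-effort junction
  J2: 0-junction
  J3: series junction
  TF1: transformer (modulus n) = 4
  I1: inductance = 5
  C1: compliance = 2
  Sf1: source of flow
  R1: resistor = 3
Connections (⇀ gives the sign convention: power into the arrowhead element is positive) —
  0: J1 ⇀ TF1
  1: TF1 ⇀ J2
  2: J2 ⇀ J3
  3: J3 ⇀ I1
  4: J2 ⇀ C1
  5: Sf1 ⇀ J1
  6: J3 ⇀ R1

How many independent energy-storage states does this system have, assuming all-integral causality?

2  (C1, I1 all integral)

b5 |Sf1  (Sf1 (Sf) sets flow on bond)
b0 |J1  (closing 0-jn rule on J1)
b1 |TF1  (TF1: transformer flips bond 0)
b3 |I1  (I1: I, integral causality)
b2 |J3  (1-jn J3 has f-setter on 3)
b6 |J3  (J3 flow already set via bond 3)
b4 |J2  (J2: last free bond brings effort in)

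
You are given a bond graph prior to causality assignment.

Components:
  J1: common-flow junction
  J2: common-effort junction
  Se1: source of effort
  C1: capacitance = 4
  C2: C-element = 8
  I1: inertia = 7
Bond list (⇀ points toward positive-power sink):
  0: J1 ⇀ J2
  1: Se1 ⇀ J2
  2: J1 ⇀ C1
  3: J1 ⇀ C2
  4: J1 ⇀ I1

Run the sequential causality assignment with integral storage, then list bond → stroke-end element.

β0 |J1
β1 |J2
β2 |J1
β3 |J1
β4 |I1

β1 stroke at J2  (Se1: effort source, stroke at far end)
β0 stroke at J1  (0-jn J2 has e-setter on 1)
β2 stroke at J1  (C1 outputs effort q/C1)
β3 stroke at J1  (C2: C, integral causality)
β4 stroke at I1  (J1: last free bond brings flow in)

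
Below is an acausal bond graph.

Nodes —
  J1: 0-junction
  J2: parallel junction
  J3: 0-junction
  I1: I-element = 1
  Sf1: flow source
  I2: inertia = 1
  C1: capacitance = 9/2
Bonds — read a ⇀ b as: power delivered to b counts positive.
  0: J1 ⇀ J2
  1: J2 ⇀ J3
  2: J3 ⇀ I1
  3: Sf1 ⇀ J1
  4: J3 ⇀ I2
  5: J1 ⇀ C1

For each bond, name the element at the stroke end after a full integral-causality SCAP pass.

b0 |J2
b1 |J3
b2 |I1
b3 |Sf1
b4 |I2
b5 |J1

β3 |Sf1  (Sf1 (Sf) sets flow on bond)
β2 |I1  (I1 outputs flow p/I1)
β4 |I2  (prefer integral on I2)
β1 |J3  (only one effort-in slot at J3)
β0 |J2  (only one effort-in slot at J2)
β5 |J1  (only one effort-in slot at J1)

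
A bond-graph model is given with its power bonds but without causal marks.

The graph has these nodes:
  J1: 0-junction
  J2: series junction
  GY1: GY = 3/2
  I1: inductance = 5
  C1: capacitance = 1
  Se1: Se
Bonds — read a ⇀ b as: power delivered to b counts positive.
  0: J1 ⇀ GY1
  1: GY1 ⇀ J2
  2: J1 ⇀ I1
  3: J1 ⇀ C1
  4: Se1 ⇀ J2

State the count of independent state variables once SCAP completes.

bond 4 →J2  (Se1 fixes effort; stroke away)
bond 1 →GY1  (J2: last free bond brings flow in)
bond 0 →GY1  (through GY1, causality inverts; strokes same side of GY1)
bond 2 →I1  (prefer integral on I1)
bond 3 →J1  (J1 needs exactly one e-in)

2  (C1, I1 all integral)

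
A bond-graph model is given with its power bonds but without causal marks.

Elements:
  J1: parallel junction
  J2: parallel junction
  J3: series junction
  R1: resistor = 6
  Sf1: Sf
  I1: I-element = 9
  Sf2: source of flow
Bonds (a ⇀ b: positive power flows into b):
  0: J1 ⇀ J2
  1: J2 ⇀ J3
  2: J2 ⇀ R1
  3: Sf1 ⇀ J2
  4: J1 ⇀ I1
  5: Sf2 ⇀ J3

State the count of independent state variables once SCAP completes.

1  (I1 all integral)

bond 3 |Sf1  (Sf1 fixes flow; stroke at Sf1)
bond 5 |Sf2  (Sf2: flow source, stroke at near end)
bond 1 |J3  (J3 flow already set via bond 5)
bond 4 |I1  (I1 outputs flow p/I1)
bond 0 |J1  (J1 needs exactly one e-in)
bond 2 |J2  (J2: last free bond brings effort in)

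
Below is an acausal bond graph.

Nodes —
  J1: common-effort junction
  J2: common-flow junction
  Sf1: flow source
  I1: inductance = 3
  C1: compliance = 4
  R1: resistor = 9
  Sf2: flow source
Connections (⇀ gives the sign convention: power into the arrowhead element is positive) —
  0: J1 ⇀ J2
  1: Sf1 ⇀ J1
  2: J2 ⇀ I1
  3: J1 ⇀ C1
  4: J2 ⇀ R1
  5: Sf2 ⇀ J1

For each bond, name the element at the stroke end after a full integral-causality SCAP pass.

b0 →J2
b1 →Sf1
b2 →I1
b3 →J1
b4 →J2
b5 →Sf2

b1 |Sf1  (Sf1 (Sf) sets flow on bond)
b5 |Sf2  (Sf2: flow source, stroke at near end)
b2 |I1  (I1 outputs flow p/I1)
b0 |J2  (common-f at J2 fixed by 2)
b4 |J2  (J2: bond 2 brought flow, rest push out)
b3 |J1  (only one effort-in slot at J1)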